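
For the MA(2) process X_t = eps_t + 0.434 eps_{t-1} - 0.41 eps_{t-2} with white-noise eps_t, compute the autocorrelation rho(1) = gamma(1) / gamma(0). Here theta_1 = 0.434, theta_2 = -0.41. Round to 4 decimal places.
\rho(1) = 0.1888

For an MA(q) process with theta_0 = 1, the autocovariance is
  gamma(k) = sigma^2 * sum_{i=0..q-k} theta_i * theta_{i+k},
and rho(k) = gamma(k) / gamma(0). Sigma^2 cancels.
  numerator   = (1)*(0.434) + (0.434)*(-0.41) = 0.25606.
  denominator = (1)^2 + (0.434)^2 + (-0.41)^2 = 1.356456.
  rho(1) = 0.25606 / 1.356456 = 0.1888.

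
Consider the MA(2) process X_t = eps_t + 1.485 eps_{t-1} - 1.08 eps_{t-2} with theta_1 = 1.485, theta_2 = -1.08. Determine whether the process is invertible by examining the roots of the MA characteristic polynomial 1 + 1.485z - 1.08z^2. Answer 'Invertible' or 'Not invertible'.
\text{Not invertible}

The MA(q) characteristic polynomial is P(z) = 1 + 1.485z - 1.08z^2.
Invertibility requires all roots to lie outside the unit circle, i.e. |z| > 1 for every root.
Set 1 + (1.485) z + (-1.08) z^2 = 0, i.e. a z^2 + b z + c = 0 with a = -1.08, b = 1.485, c = 1.
Discriminant D = b^2 - 4ac = (1.485)^2 - 4*(-1.08)*1 = 2.205225 - (-4.32) = 6.525225.
D >= 0, so the roots are real: z = (-b +/- sqrt(D)) / (2a) = (-1.485 +/- 2.554452) / (-2.16).
  z_1 = (-1.485 + 2.554452) / (-2.16) = -0.4951,   |z_1| = 0.4951.
  z_2 = (-1.485 - 2.554452) / (-2.16) = 1.8701,   |z_2| = 1.8701.
Moduli of all roots: 0.4951, 1.8701.
All moduli strictly greater than 1? No.
Verdict: Not invertible.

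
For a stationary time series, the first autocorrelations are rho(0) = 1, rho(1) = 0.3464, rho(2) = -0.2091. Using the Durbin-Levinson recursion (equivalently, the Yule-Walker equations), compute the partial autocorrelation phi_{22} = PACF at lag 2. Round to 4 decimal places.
\phi_{22} = -0.3740

The PACF at lag k is phi_{kk}, the last component of the solution
to the Yule-Walker system G_k phi = r_k where
  (G_k)_{ij} = rho(|i - j|), (r_k)_i = rho(i), i,j = 1..k.
Equivalently, Durbin-Levinson gives phi_{kk} iteratively:
  phi_{11} = rho(1)
  phi_{kk} = [rho(k) - sum_{j=1..k-1} phi_{k-1,j} rho(k-j)]
            / [1 - sum_{j=1..k-1} phi_{k-1,j} rho(j)],
  phi_{k,j} = phi_{k-1,j} - phi_{kk} phi_{k-1,k-j},  j = 1..k-1.
Step k = 1:
  phi_11 = rho(1) = 0.3464.
Step k = 2:
  phi_22 = [rho(2) - phi_11 rho(1)] / [1 - phi_11 rho(1)] = [-0.2091 - (0.3464)(0.3464)] / [1 - (0.3464)(0.3464)]
         = -0.32909296 / 0.88000704 = -0.374.
Therefore phi_{22} = -0.3740.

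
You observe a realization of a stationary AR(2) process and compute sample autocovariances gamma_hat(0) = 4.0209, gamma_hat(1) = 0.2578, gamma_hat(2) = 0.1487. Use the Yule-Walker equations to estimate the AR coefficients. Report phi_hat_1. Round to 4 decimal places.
\hat\phi_{1} = 0.0620

The Yule-Walker equations for an AR(p) process read, in matrix form,
  Gamma_p phi = r_p,   with   (Gamma_p)_{ij} = gamma(|i - j|),
                       (r_p)_i = gamma(i),   i,j = 1..p.
Substitute the sample gammas (Toeplitz matrix and right-hand side of size 2):
  Gamma_p = [[4.0209, 0.2578], [0.2578, 4.0209]]
  r_p     = [0.2578, 0.1487]
Written out:
  4.0209 phi_1 + 0.2578 phi_2 = 0.2578
  0.2578 phi_1 + 4.0209 phi_2 = 0.1487
Solve by Cramer's rule:
  det = gamma(0)^2 - gamma(1)^2 = (4.0209)^2 - (0.2578)^2 = 16.16763681 - 0.06646084 = 16.10117597
  phi_hat_1 = [gamma(1) gamma(0) - gamma(1) gamma(2)] / det = [(0.2578)(4.0209) - (0.2578)(0.1487)] / 16.10117597 = 0.99825316 / 16.10117597 = 0.062
  phi_hat_2 = [gamma(0) gamma(2) - gamma(1)^2] / det = [(4.0209)(0.1487) - (0.2578)^2] / 16.10117597 = 0.53144699 / 16.10117597 = 0.033
So phi_hat = [0.0620, 0.0330].
Therefore phi_hat_1 = 0.0620.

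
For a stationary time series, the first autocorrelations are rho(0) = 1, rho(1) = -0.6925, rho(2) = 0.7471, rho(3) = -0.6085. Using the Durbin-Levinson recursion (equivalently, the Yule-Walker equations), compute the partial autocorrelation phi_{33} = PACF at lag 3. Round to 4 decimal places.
\phi_{33} = -0.0029

The PACF at lag k is phi_{kk}, the last component of the solution
to the Yule-Walker system G_k phi = r_k where
  (G_k)_{ij} = rho(|i - j|), (r_k)_i = rho(i), i,j = 1..k.
Equivalently, Durbin-Levinson gives phi_{kk} iteratively:
  phi_{11} = rho(1)
  phi_{kk} = [rho(k) - sum_{j=1..k-1} phi_{k-1,j} rho(k-j)]
            / [1 - sum_{j=1..k-1} phi_{k-1,j} rho(j)],
  phi_{k,j} = phi_{k-1,j} - phi_{kk} phi_{k-1,k-j},  j = 1..k-1.
Step k = 1:
  phi_11 = rho(1) = -0.6925.
Step k = 2:
  phi_22 = [rho(2) - phi_11 rho(1)] / [1 - phi_11 rho(1)] = [0.7471 - (-0.6925)(-0.6925)] / [1 - (-0.6925)(-0.6925)]
         = 0.26754375 / 0.52044375 = 0.514069.
  Update: phi_21 = phi_11 - phi_22 phi_11 = -0.6925 - (0.514069)(-0.6925) = -0.336508.
Step k = 3:
  phi_33 = [rho(3) - phi_21 rho(2) - phi_22 rho(1)] / [1 - phi_21 rho(1) - phi_22 rho(2)]
    numerator   = -0.6085 - (-0.336508)(0.7471) - (0.514069)(-0.6925) = -0.00110276
    denominator = 1 - (-0.336508)(-0.6925) - (0.514069)(0.7471) = 0.38290793
  phi_33 = -0.00110276 / 0.38290793 = -0.0029.
Therefore phi_{33} = -0.0029.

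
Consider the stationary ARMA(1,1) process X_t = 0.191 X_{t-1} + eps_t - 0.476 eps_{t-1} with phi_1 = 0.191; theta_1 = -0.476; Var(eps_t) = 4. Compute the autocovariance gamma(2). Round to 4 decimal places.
\gamma(2) = -0.2054

Multiply the model equation by X_{t-k} and take expectations. With theta_0 = psi_0 = 1 and psi_j the MA(infinity) weights, this gives
  gamma(k) - sum_i phi_i gamma(k-i) = c_k,
  c_k = sigma^2 * sum_{j=k..q} theta_j psi_{j-k}   (c_k = 0 for k > q),
using gamma(-m) = gamma(m).
psi-weights needed (psi_j = theta_j + sum_i phi_i psi_{j-i}):
  psi_1 = theta_1 + phi_1 = -0.476 + (0.191) = -0.285
Right-hand sides:
  c_0 = sigma^2 (1 + theta_1 psi_1) = 4 * (1 + (-0.476)(-0.285)) = 4 * 1.13566 = 4.54264
  c_1 = sigma^2 theta_1 = 4 * (-0.476) = -1.904
  c_2 = 0
Equations for k = 0 and k = 1 (AR order 1):
  gamma(0) = phi_1 gamma(1) + c_0
  gamma(1) = phi_1 gamma(0) + c_1
Substituting the second into the first: gamma(0) (1 - phi_1^2) = c_0 + phi_1 c_1, so
  gamma(0) = (c_0 + phi_1 c_1) / (1 - phi_1^2) = (4.54264 + (0.191)(-1.904)) / (1 - (0.191)^2) = 4.178976 / 0.963519 = 4.337201.
  gamma(1) = phi_1 gamma(0) + c_1 = (0.191)(4.337201) + (-1.904) = -1.075595.
For k = 2 (> q): gamma(2) = phi_1 gamma(1) = (0.191)(-1.075595) = -0.205439.
Therefore gamma(2) = -0.2054 (to 4 decimal places).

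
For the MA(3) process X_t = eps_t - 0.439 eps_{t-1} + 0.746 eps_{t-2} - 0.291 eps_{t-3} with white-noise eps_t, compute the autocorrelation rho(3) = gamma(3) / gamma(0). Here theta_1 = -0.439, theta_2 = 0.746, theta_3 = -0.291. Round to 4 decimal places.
\rho(3) = -0.1587

For an MA(q) process with theta_0 = 1, the autocovariance is
  gamma(k) = sigma^2 * sum_{i=0..q-k} theta_i * theta_{i+k},
and rho(k) = gamma(k) / gamma(0). Sigma^2 cancels.
  numerator   = (1)*(-0.291) = -0.291.
  denominator = (1)^2 + (-0.439)^2 + (0.746)^2 + (-0.291)^2 = 1.833918.
  rho(3) = -0.291 / 1.833918 = -0.1587.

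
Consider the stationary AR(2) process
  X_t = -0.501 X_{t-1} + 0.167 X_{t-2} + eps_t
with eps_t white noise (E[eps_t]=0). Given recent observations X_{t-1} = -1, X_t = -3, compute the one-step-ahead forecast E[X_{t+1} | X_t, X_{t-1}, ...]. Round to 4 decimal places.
E[X_{t+1} \mid \mathcal F_t] = 1.3360

For an AR(p) model X_t = c + sum_i phi_i X_{t-i} + eps_t, the
one-step-ahead conditional mean is
  E[X_{t+1} | X_t, ...] = c + sum_i phi_i X_{t+1-i}.
Substitute known values:
  E[X_{t+1} | ...] = (-0.501) * (-3) + (0.167) * (-1)
                   = 1.3360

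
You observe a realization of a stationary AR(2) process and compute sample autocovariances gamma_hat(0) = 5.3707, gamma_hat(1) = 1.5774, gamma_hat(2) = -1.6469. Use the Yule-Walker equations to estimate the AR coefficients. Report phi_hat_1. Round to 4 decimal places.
\hat\phi_{1} = 0.4200

The Yule-Walker equations for an AR(p) process read, in matrix form,
  Gamma_p phi = r_p,   with   (Gamma_p)_{ij} = gamma(|i - j|),
                       (r_p)_i = gamma(i),   i,j = 1..p.
Substitute the sample gammas (Toeplitz matrix and right-hand side of size 2):
  Gamma_p = [[5.3707, 1.5774], [1.5774, 5.3707]]
  r_p     = [1.5774, -1.6469]
Written out:
  5.3707 phi_1 + 1.5774 phi_2 = 1.5774
  1.5774 phi_1 + 5.3707 phi_2 = -1.6469
Solve by Cramer's rule:
  det = gamma(0)^2 - gamma(1)^2 = (5.3707)^2 - (1.5774)^2 = 28.84441849 - 2.48819076 = 26.35622773
  phi_hat_1 = [gamma(1) gamma(0) - gamma(1) gamma(2)] / det = [(1.5774)(5.3707) - (1.5774)(-1.6469)] / 26.35622773 = 11.06956224 / 26.35622773 = 0.42
  phi_hat_2 = [gamma(0) gamma(2) - gamma(1)^2] / det = [(5.3707)(-1.6469) - (1.5774)^2] / 26.35622773 = -11.33319659 / 26.35622773 = -0.43
So phi_hat = [0.4200, -0.4300].
Therefore phi_hat_1 = 0.4200.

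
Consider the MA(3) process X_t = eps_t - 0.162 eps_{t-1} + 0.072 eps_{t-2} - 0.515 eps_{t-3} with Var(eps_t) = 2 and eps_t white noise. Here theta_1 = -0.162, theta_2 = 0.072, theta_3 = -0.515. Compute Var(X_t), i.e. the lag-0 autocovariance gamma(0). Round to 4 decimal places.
\gamma(0) = 2.5933

For an MA(q) process X_t = eps_t + sum_i theta_i eps_{t-i} with
Var(eps_t) = sigma^2, the variance is
  gamma(0) = sigma^2 * (1 + sum_i theta_i^2).
  sum_i theta_i^2 = (-0.162)^2 + (0.072)^2 + (-0.515)^2 = 0.026244 + 0.005184 + 0.265225 = 0.296653.
  gamma(0) = 2 * (1 + 0.296653) = 2 * 1.296653 = 2.593306, which rounds to 2.5933.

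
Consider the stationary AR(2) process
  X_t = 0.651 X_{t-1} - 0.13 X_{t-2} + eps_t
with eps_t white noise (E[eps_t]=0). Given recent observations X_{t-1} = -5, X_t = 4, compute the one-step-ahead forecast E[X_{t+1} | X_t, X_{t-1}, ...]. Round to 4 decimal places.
E[X_{t+1} \mid \mathcal F_t] = 3.2540

For an AR(p) model X_t = c + sum_i phi_i X_{t-i} + eps_t, the
one-step-ahead conditional mean is
  E[X_{t+1} | X_t, ...] = c + sum_i phi_i X_{t+1-i}.
Substitute known values:
  E[X_{t+1} | ...] = (0.651) * (4) + (-0.13) * (-5)
                   = 3.2540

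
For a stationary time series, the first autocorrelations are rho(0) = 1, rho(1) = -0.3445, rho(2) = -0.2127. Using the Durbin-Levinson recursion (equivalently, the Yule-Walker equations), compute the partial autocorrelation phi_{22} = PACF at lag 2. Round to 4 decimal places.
\phi_{22} = -0.3760

The PACF at lag k is phi_{kk}, the last component of the solution
to the Yule-Walker system G_k phi = r_k where
  (G_k)_{ij} = rho(|i - j|), (r_k)_i = rho(i), i,j = 1..k.
Equivalently, Durbin-Levinson gives phi_{kk} iteratively:
  phi_{11} = rho(1)
  phi_{kk} = [rho(k) - sum_{j=1..k-1} phi_{k-1,j} rho(k-j)]
            / [1 - sum_{j=1..k-1} phi_{k-1,j} rho(j)],
  phi_{k,j} = phi_{k-1,j} - phi_{kk} phi_{k-1,k-j},  j = 1..k-1.
Step k = 1:
  phi_11 = rho(1) = -0.3445.
Step k = 2:
  phi_22 = [rho(2) - phi_11 rho(1)] / [1 - phi_11 rho(1)] = [-0.2127 - (-0.3445)(-0.3445)] / [1 - (-0.3445)(-0.3445)]
         = -0.33138025 / 0.88131975 = -0.376.
Therefore phi_{22} = -0.3760.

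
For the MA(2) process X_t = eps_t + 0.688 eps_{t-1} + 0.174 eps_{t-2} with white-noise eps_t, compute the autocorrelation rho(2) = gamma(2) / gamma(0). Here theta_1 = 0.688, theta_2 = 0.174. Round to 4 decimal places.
\rho(2) = 0.1157

For an MA(q) process with theta_0 = 1, the autocovariance is
  gamma(k) = sigma^2 * sum_{i=0..q-k} theta_i * theta_{i+k},
and rho(k) = gamma(k) / gamma(0). Sigma^2 cancels.
  numerator   = (1)*(0.174) = 0.174.
  denominator = (1)^2 + (0.688)^2 + (0.174)^2 = 1.50362.
  rho(2) = 0.174 / 1.50362 = 0.1157.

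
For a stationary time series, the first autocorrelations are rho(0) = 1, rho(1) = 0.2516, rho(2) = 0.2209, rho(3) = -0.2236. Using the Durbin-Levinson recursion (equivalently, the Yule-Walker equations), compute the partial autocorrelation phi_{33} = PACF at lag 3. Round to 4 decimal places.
\phi_{33} = -0.3430

The PACF at lag k is phi_{kk}, the last component of the solution
to the Yule-Walker system G_k phi = r_k where
  (G_k)_{ij} = rho(|i - j|), (r_k)_i = rho(i), i,j = 1..k.
Equivalently, Durbin-Levinson gives phi_{kk} iteratively:
  phi_{11} = rho(1)
  phi_{kk} = [rho(k) - sum_{j=1..k-1} phi_{k-1,j} rho(k-j)]
            / [1 - sum_{j=1..k-1} phi_{k-1,j} rho(j)],
  phi_{k,j} = phi_{k-1,j} - phi_{kk} phi_{k-1,k-j},  j = 1..k-1.
Step k = 1:
  phi_11 = rho(1) = 0.2516.
Step k = 2:
  phi_22 = [rho(2) - phi_11 rho(1)] / [1 - phi_11 rho(1)] = [0.2209 - (0.2516)(0.2516)] / [1 - (0.2516)(0.2516)]
         = 0.15759744 / 0.93669744 = 0.168248.
  Update: phi_21 = phi_11 - phi_22 phi_11 = 0.2516 - (0.168248)(0.2516) = 0.209269.
Step k = 3:
  phi_33 = [rho(3) - phi_21 rho(2) - phi_22 rho(1)] / [1 - phi_21 rho(1) - phi_22 rho(2)]
    numerator   = -0.2236 - (0.209269)(0.2209) - (0.168248)(0.2516) = -0.31215867
    denominator = 1 - (0.209269)(0.2516) - (0.168248)(0.2209) = 0.91018199
  phi_33 = -0.31215867 / 0.91018199 = -0.343.
Therefore phi_{33} = -0.3430.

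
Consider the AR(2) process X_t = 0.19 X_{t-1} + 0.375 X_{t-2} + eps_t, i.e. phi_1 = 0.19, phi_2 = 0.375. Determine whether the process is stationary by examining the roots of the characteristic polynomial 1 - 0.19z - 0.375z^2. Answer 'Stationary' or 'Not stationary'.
\text{Stationary}

The AR(p) characteristic polynomial is P(z) = 1 - 0.19z - 0.375z^2.
Stationarity requires all roots to lie outside the unit circle, i.e. |z| > 1 for every root.
Set 1 + (-0.19) z + (-0.375) z^2 = 0, i.e. a z^2 + b z + c = 0 with a = -0.375, b = -0.19, c = 1.
Discriminant D = b^2 - 4ac = (-0.19)^2 - 4*(-0.375)*1 = 0.0361 - (-1.5) = 1.5361.
D >= 0, so the roots are real: z = (-b +/- sqrt(D)) / (2a) = (0.19 +/- 1.239395) / (-0.75).
  z_1 = (0.19 + 1.239395) / (-0.75) = -1.9059,   |z_1| = 1.9059.
  z_2 = (0.19 - 1.239395) / (-0.75) = 1.3992,   |z_2| = 1.3992.
Moduli of all roots: 1.9059, 1.3992.
All moduli strictly greater than 1? Yes.
Verdict: Stationary.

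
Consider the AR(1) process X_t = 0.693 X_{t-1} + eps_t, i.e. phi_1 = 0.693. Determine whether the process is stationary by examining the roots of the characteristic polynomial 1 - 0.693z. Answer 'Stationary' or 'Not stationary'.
\text{Stationary}

The AR(p) characteristic polynomial is P(z) = 1 - 0.693z.
Stationarity requires all roots to lie outside the unit circle, i.e. |z| > 1 for every root.
This is linear in z: 1 + (-0.693) z = 0  =>  z = -1/(-0.693) = 1.443001,  |z| = 1.443001.
Moduli of all roots: 1.4430.
All moduli strictly greater than 1? Yes.
Verdict: Stationary.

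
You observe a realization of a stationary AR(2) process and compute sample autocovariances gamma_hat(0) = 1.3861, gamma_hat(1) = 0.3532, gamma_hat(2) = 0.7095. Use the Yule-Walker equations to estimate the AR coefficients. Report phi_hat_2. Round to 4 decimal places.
\hat\phi_{2} = 0.4780

The Yule-Walker equations for an AR(p) process read, in matrix form,
  Gamma_p phi = r_p,   with   (Gamma_p)_{ij} = gamma(|i - j|),
                       (r_p)_i = gamma(i),   i,j = 1..p.
Substitute the sample gammas (Toeplitz matrix and right-hand side of size 2):
  Gamma_p = [[1.3861, 0.3532], [0.3532, 1.3861]]
  r_p     = [0.3532, 0.7095]
Written out:
  1.3861 phi_1 + 0.3532 phi_2 = 0.3532
  0.3532 phi_1 + 1.3861 phi_2 = 0.7095
Solve by Cramer's rule:
  det = gamma(0)^2 - gamma(1)^2 = (1.3861)^2 - (0.3532)^2 = 1.92127321 - 0.12475024 = 1.79652297
  phi_hat_1 = [gamma(1) gamma(0) - gamma(1) gamma(2)] / det = [(0.3532)(1.3861) - (0.3532)(0.7095)] / 1.79652297 = 0.23897512 / 1.79652297 = 0.133
  phi_hat_2 = [gamma(0) gamma(2) - gamma(1)^2] / det = [(1.3861)(0.7095) - (0.3532)^2] / 1.79652297 = 0.85868771 / 1.79652297 = 0.478
So phi_hat = [0.1330, 0.4780].
Therefore phi_hat_2 = 0.4780.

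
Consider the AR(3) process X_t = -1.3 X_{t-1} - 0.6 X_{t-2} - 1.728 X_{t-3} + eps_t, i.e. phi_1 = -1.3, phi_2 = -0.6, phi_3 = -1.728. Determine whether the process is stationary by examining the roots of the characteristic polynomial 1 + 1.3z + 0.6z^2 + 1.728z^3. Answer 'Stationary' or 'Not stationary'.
\text{Not stationary}

The AR(p) characteristic polynomial is P(z) = 1 + 1.3z + 0.6z^2 + 1.728z^3.
Stationarity requires all roots to lie outside the unit circle, i.e. |z| > 1 for every root.
Degree 3: look for a simple real root z0 first, then factor out (1 - z/z0) and solve the remaining quadratic.
Testing z0 = -0.625: P(-0.625) = 1 + (1.3)(-0.625) + (0.6)(-0.625)^2 + (1.728)(-0.625)^3
  = 1 + (-0.8125) + (0.234375) + (-0.421875) = 0.  So z_0 = -0.625 is a root, |z_0| = 0.625.
Divide out the factor (1 + 1.6 z) = (1 - z/z0) (since 1/z0 = -1.6):
  P(z) = (1 + 1.6 z)(1 + (-0.3) z + (1.08) z^2)
  [check: z-coef -0.3 - (-1.6) = 1.3; z^2-coef 1.08 - (-1.6)(-0.3) = 0.6; z^3-coef -(-1.6)(1.08) = 1.728.]
Remaining roots from the quadratic factor 1 + (-0.3) z + (1.08) z^2:
  Set 1 + (-0.3) z + (1.08) z^2 = 0, i.e. a z^2 + b z + c = 0 with a = 1.08, b = -0.3, c = 1.
  Discriminant D = b^2 - 4ac = (-0.3)^2 - 4*(1.08)*1 = 0.09 - (4.32) = -4.23.
  D < 0, so the roots are the complex-conjugate pair z = (-b +/- i sqrt(-D)) / (2a) = 0.1389 +/- 0.9522i.
  For a conjugate pair |z|^2 = z * conj(z) = (product of roots) = c/a = 1/(1.08) = 0.925926, so |z| = sqrt(0.925926) = 0.9623 for both roots.
Moduli of all roots: 0.6250, 0.9623, 0.9623.
All moduli strictly greater than 1? No.
Verdict: Not stationary.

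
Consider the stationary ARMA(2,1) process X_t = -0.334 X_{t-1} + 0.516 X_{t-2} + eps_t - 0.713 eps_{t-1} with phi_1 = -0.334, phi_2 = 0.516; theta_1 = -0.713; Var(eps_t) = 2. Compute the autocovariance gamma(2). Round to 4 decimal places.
\gamma(2) = 10.6663

Multiply the model equation by X_{t-k} and take expectations. With theta_0 = psi_0 = 1 and psi_j the MA(infinity) weights, this gives
  gamma(k) - sum_i phi_i gamma(k-i) = c_k,
  c_k = sigma^2 * sum_{j=k..q} theta_j psi_{j-k}   (c_k = 0 for k > q),
using gamma(-m) = gamma(m).
psi-weights needed (psi_j = theta_j + sum_i phi_i psi_{j-i}):
  psi_1 = theta_1 + phi_1 = -0.713 + (-0.334) = -1.047
Right-hand sides:
  c_0 = sigma^2 (1 + theta_1 psi_1) = 2 * (1 + (-0.713)(-1.047)) = 2 * 1.746511 = 3.493022
  c_1 = sigma^2 theta_1 = 2 * (-0.713) = -1.426
  c_2 = 0
Equations for k = 0, 1, 2 (AR order 2, c_2 = 0):
  (E0) gamma(0) = phi_1 gamma(1) + phi_2 gamma(2) + c_0
  (E1) gamma(1) = phi_1 gamma(0) + phi_2 gamma(1) + c_1
  (E2) gamma(2) = phi_1 gamma(1) + phi_2 gamma(0)
From (E1): gamma(1) = A gamma(0) + B with
  A = phi_1 / (1 - phi_2) = -0.334 / 0.484 = -0.690083,   B = c_1 / (1 - phi_2) = -1.426 / 0.484 = -2.946281.
Insert (E2) into (E0): gamma(0) (1 - phi_2^2) = phi_1 (1 + phi_2) gamma(1) + c_0.
  phi_1 (1 + phi_2) = (-0.334)(1.516) = -0.506344,   1 - phi_2^2 = 0.733744.
Replace gamma(1) by A gamma(0) + B and collect gamma(0):
  gamma(0) [0.733744 - (-0.506344)(-0.690083)] = (-0.506344)(-2.946281) + 3.493022
  gamma(0) * 0.384325 = 4.984854
  gamma(0) = 4.984854 / 0.384325 = 12.970419.
  gamma(1) = A gamma(0) + B = (-0.690083)(12.970419) + (-2.946281) = -11.896942.
  gamma(2) = phi_1 gamma(1) + phi_2 gamma(0) = (-0.334)(-11.896942) + (0.516)(12.970419) = 10.666315.
Therefore gamma(2) = 10.6663 (to 4 decimal places).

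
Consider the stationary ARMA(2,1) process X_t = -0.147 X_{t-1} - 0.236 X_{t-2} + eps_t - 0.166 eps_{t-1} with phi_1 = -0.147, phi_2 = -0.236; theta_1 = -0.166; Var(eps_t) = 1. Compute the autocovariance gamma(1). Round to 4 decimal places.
\gamma(1) = -0.2706

Multiply the model equation by X_{t-k} and take expectations. With theta_0 = psi_0 = 1 and psi_j the MA(infinity) weights, this gives
  gamma(k) - sum_i phi_i gamma(k-i) = c_k,
  c_k = sigma^2 * sum_{j=k..q} theta_j psi_{j-k}   (c_k = 0 for k > q),
using gamma(-m) = gamma(m).
psi-weights needed (psi_j = theta_j + sum_i phi_i psi_{j-i}):
  psi_1 = theta_1 + phi_1 = -0.166 + (-0.147) = -0.313
Right-hand sides:
  c_0 = sigma^2 (1 + theta_1 psi_1) = 1 * (1 + (-0.166)(-0.313)) = 1 * 1.051958 = 1.051958
  c_1 = sigma^2 theta_1 = 1 * (-0.166) = -0.166
  c_2 = 0
Equations for k = 0, 1, 2 (AR order 2, c_2 = 0):
  (E0) gamma(0) = phi_1 gamma(1) + phi_2 gamma(2) + c_0
  (E1) gamma(1) = phi_1 gamma(0) + phi_2 gamma(1) + c_1
  (E2) gamma(2) = phi_1 gamma(1) + phi_2 gamma(0)
From (E1): gamma(1) = A gamma(0) + B with
  A = phi_1 / (1 - phi_2) = -0.147 / 1.236 = -0.118932,   B = c_1 / (1 - phi_2) = -0.166 / 1.236 = -0.134304.
Insert (E2) into (E0): gamma(0) (1 - phi_2^2) = phi_1 (1 + phi_2) gamma(1) + c_0.
  phi_1 (1 + phi_2) = (-0.147)(0.764) = -0.112308,   1 - phi_2^2 = 0.944304.
Replace gamma(1) by A gamma(0) + B and collect gamma(0):
  gamma(0) [0.944304 - (-0.112308)(-0.118932)] = (-0.112308)(-0.134304) + 1.051958
  gamma(0) * 0.930947 = 1.067041
  gamma(0) = 1.067041 / 0.930947 = 1.146189.
  gamma(1) = A gamma(0) + B = (-0.118932)(1.146189) + (-0.134304) = -0.270623.
Therefore gamma(1) = -0.2706 (to 4 decimal places).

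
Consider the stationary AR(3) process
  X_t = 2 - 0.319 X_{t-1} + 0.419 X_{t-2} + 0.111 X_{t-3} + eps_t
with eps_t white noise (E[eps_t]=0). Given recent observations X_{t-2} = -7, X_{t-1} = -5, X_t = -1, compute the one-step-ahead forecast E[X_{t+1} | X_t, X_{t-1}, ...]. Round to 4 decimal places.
E[X_{t+1} \mid \mathcal F_t] = -0.5530

For an AR(p) model X_t = c + sum_i phi_i X_{t-i} + eps_t, the
one-step-ahead conditional mean is
  E[X_{t+1} | X_t, ...] = c + sum_i phi_i X_{t+1-i}.
Substitute known values:
  E[X_{t+1} | ...] = 2 + (-0.319) * (-1) + (0.419) * (-5) + (0.111) * (-7)
                   = -0.5530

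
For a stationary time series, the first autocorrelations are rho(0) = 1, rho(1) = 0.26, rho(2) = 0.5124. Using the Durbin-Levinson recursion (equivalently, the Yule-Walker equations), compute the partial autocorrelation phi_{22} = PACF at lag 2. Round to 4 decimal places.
\phi_{22} = 0.4770

The PACF at lag k is phi_{kk}, the last component of the solution
to the Yule-Walker system G_k phi = r_k where
  (G_k)_{ij} = rho(|i - j|), (r_k)_i = rho(i), i,j = 1..k.
Equivalently, Durbin-Levinson gives phi_{kk} iteratively:
  phi_{11} = rho(1)
  phi_{kk} = [rho(k) - sum_{j=1..k-1} phi_{k-1,j} rho(k-j)]
            / [1 - sum_{j=1..k-1} phi_{k-1,j} rho(j)],
  phi_{k,j} = phi_{k-1,j} - phi_{kk} phi_{k-1,k-j},  j = 1..k-1.
Step k = 1:
  phi_11 = rho(1) = 0.26.
Step k = 2:
  phi_22 = [rho(2) - phi_11 rho(1)] / [1 - phi_11 rho(1)] = [0.5124 - (0.26)(0.26)] / [1 - (0.26)(0.26)]
         = 0.4448 / 0.9324 = 0.477.
Therefore phi_{22} = 0.4770.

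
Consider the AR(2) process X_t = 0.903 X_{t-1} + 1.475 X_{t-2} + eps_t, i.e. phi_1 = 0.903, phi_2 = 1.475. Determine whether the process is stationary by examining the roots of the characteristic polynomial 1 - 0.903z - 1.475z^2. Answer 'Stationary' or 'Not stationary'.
\text{Not stationary}

The AR(p) characteristic polynomial is P(z) = 1 - 0.903z - 1.475z^2.
Stationarity requires all roots to lie outside the unit circle, i.e. |z| > 1 for every root.
Set 1 + (-0.903) z + (-1.475) z^2 = 0, i.e. a z^2 + b z + c = 0 with a = -1.475, b = -0.903, c = 1.
Discriminant D = b^2 - 4ac = (-0.903)^2 - 4*(-1.475)*1 = 0.815409 - (-5.9) = 6.715409.
D >= 0, so the roots are real: z = (-b +/- sqrt(D)) / (2a) = (0.903 +/- 2.591411) / (-2.95).
  z_1 = (0.903 + 2.591411) / (-2.95) = -1.1845,   |z_1| = 1.1845.
  z_2 = (0.903 - 2.591411) / (-2.95) = 0.5723,   |z_2| = 0.5723.
Moduli of all roots: 1.1845, 0.5723.
All moduli strictly greater than 1? No.
Verdict: Not stationary.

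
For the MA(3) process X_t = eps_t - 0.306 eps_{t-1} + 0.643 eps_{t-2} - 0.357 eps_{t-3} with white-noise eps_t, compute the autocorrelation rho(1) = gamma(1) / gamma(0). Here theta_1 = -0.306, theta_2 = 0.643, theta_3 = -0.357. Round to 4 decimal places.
\rho(1) = -0.4480

For an MA(q) process with theta_0 = 1, the autocovariance is
  gamma(k) = sigma^2 * sum_{i=0..q-k} theta_i * theta_{i+k},
and rho(k) = gamma(k) / gamma(0). Sigma^2 cancels.
  numerator   = (1)*(-0.306) + (-0.306)*(0.643) + (0.643)*(-0.357) = -0.732309.
  denominator = (1)^2 + (-0.306)^2 + (0.643)^2 + (-0.357)^2 = 1.634534.
  rho(1) = -0.732309 / 1.634534 = -0.4480.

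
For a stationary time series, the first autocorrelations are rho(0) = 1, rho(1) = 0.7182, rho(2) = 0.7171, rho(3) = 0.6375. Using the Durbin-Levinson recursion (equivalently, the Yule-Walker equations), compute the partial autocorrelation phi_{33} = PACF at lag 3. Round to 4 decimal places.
\phi_{33} = 0.0949

The PACF at lag k is phi_{kk}, the last component of the solution
to the Yule-Walker system G_k phi = r_k where
  (G_k)_{ij} = rho(|i - j|), (r_k)_i = rho(i), i,j = 1..k.
Equivalently, Durbin-Levinson gives phi_{kk} iteratively:
  phi_{11} = rho(1)
  phi_{kk} = [rho(k) - sum_{j=1..k-1} phi_{k-1,j} rho(k-j)]
            / [1 - sum_{j=1..k-1} phi_{k-1,j} rho(j)],
  phi_{k,j} = phi_{k-1,j} - phi_{kk} phi_{k-1,k-j},  j = 1..k-1.
Step k = 1:
  phi_11 = rho(1) = 0.7182.
Step k = 2:
  phi_22 = [rho(2) - phi_11 rho(1)] / [1 - phi_11 rho(1)] = [0.7171 - (0.7182)(0.7182)] / [1 - (0.7182)(0.7182)]
         = 0.20128876 / 0.48418876 = 0.415724.
  Update: phi_21 = phi_11 - phi_22 phi_11 = 0.7182 - (0.415724)(0.7182) = 0.419627.
Step k = 3:
  phi_33 = [rho(3) - phi_21 rho(2) - phi_22 rho(1)] / [1 - phi_21 rho(1) - phi_22 rho(2)]
    numerator   = 0.6375 - (0.419627)(0.7171) - (0.415724)(0.7182) = 0.03801254
    denominator = 1 - (0.419627)(0.7182) - (0.415724)(0.7171) = 0.40050824
  phi_33 = 0.03801254 / 0.40050824 = 0.0949.
Therefore phi_{33} = 0.0949.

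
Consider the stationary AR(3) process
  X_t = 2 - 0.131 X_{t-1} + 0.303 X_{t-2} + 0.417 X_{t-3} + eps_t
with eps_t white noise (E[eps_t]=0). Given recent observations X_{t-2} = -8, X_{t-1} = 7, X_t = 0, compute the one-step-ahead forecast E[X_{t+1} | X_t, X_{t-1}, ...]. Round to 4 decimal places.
E[X_{t+1} \mid \mathcal F_t] = 0.7850

For an AR(p) model X_t = c + sum_i phi_i X_{t-i} + eps_t, the
one-step-ahead conditional mean is
  E[X_{t+1} | X_t, ...] = c + sum_i phi_i X_{t+1-i}.
Substitute known values:
  E[X_{t+1} | ...] = 2 + (-0.131) * (0) + (0.303) * (7) + (0.417) * (-8)
                   = 0.7850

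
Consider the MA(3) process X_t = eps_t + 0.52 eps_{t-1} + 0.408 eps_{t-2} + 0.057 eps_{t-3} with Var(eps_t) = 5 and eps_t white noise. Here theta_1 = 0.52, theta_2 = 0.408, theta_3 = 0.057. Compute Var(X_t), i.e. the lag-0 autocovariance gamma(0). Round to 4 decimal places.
\gamma(0) = 7.2006

For an MA(q) process X_t = eps_t + sum_i theta_i eps_{t-i} with
Var(eps_t) = sigma^2, the variance is
  gamma(0) = sigma^2 * (1 + sum_i theta_i^2).
  sum_i theta_i^2 = (0.52)^2 + (0.408)^2 + (0.057)^2 = 0.2704 + 0.166464 + 0.003249 = 0.440113.
  gamma(0) = 5 * (1 + 0.440113) = 5 * 1.440113 = 7.200565, which rounds to 7.2006.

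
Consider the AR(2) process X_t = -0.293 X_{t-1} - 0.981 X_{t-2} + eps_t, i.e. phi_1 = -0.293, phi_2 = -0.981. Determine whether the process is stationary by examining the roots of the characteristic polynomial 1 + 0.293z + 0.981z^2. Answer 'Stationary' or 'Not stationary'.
\text{Stationary}

The AR(p) characteristic polynomial is P(z) = 1 + 0.293z + 0.981z^2.
Stationarity requires all roots to lie outside the unit circle, i.e. |z| > 1 for every root.
Set 1 + (0.293) z + (0.981) z^2 = 0, i.e. a z^2 + b z + c = 0 with a = 0.981, b = 0.293, c = 1.
Discriminant D = b^2 - 4ac = (0.293)^2 - 4*(0.981)*1 = 0.085849 - (3.924) = -3.838151.
D < 0, so the roots are the complex-conjugate pair z = (-b +/- i sqrt(-D)) / (2a) = -0.1493 +/- 0.9985i.
For a conjugate pair |z|^2 = z * conj(z) = (product of roots) = c/a = 1/(0.981) = 1.019368, so |z| = sqrt(1.019368) = 1.0096 for both roots.
Moduli of all roots: 1.0096, 1.0096.
All moduli strictly greater than 1? Yes.
Verdict: Stationary.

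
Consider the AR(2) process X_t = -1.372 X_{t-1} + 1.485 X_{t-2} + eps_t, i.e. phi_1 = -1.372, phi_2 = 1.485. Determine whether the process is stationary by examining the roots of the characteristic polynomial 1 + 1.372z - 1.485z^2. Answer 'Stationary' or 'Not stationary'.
\text{Not stationary}

The AR(p) characteristic polynomial is P(z) = 1 + 1.372z - 1.485z^2.
Stationarity requires all roots to lie outside the unit circle, i.e. |z| > 1 for every root.
Set 1 + (1.372) z + (-1.485) z^2 = 0, i.e. a z^2 + b z + c = 0 with a = -1.485, b = 1.372, c = 1.
Discriminant D = b^2 - 4ac = (1.372)^2 - 4*(-1.485)*1 = 1.882384 - (-5.94) = 7.822384.
D >= 0, so the roots are real: z = (-b +/- sqrt(D)) / (2a) = (-1.372 +/- 2.796853) / (-2.97).
  z_1 = (-1.372 + 2.796853) / (-2.97) = -0.4797,   |z_1| = 0.4797.
  z_2 = (-1.372 - 2.796853) / (-2.97) = 1.4037,   |z_2| = 1.4037.
Moduli of all roots: 0.4797, 1.4037.
All moduli strictly greater than 1? No.
Verdict: Not stationary.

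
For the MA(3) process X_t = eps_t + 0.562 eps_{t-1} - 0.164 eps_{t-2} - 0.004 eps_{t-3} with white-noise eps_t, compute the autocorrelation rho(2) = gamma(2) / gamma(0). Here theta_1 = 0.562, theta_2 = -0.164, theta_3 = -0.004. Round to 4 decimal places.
\rho(2) = -0.1238

For an MA(q) process with theta_0 = 1, the autocovariance is
  gamma(k) = sigma^2 * sum_{i=0..q-k} theta_i * theta_{i+k},
and rho(k) = gamma(k) / gamma(0). Sigma^2 cancels.
  numerator   = (1)*(-0.164) + (0.562)*(-0.004) = -0.166248.
  denominator = (1)^2 + (0.562)^2 + (-0.164)^2 + (-0.004)^2 = 1.342756.
  rho(2) = -0.166248 / 1.342756 = -0.1238.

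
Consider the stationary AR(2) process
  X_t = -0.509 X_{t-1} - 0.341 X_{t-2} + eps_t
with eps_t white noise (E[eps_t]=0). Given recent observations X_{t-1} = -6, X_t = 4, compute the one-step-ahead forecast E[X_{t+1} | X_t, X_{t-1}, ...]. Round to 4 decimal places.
E[X_{t+1} \mid \mathcal F_t] = 0.0100

For an AR(p) model X_t = c + sum_i phi_i X_{t-i} + eps_t, the
one-step-ahead conditional mean is
  E[X_{t+1} | X_t, ...] = c + sum_i phi_i X_{t+1-i}.
Substitute known values:
  E[X_{t+1} | ...] = (-0.509) * (4) + (-0.341) * (-6)
                   = 0.0100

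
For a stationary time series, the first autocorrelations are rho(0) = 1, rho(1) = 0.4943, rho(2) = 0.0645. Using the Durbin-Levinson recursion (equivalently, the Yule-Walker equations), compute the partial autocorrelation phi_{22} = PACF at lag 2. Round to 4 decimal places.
\phi_{22} = -0.2380

The PACF at lag k is phi_{kk}, the last component of the solution
to the Yule-Walker system G_k phi = r_k where
  (G_k)_{ij} = rho(|i - j|), (r_k)_i = rho(i), i,j = 1..k.
Equivalently, Durbin-Levinson gives phi_{kk} iteratively:
  phi_{11} = rho(1)
  phi_{kk} = [rho(k) - sum_{j=1..k-1} phi_{k-1,j} rho(k-j)]
            / [1 - sum_{j=1..k-1} phi_{k-1,j} rho(j)],
  phi_{k,j} = phi_{k-1,j} - phi_{kk} phi_{k-1,k-j},  j = 1..k-1.
Step k = 1:
  phi_11 = rho(1) = 0.4943.
Step k = 2:
  phi_22 = [rho(2) - phi_11 rho(1)] / [1 - phi_11 rho(1)] = [0.0645 - (0.4943)(0.4943)] / [1 - (0.4943)(0.4943)]
         = -0.17983249 / 0.75566751 = -0.238.
Therefore phi_{22} = -0.2380.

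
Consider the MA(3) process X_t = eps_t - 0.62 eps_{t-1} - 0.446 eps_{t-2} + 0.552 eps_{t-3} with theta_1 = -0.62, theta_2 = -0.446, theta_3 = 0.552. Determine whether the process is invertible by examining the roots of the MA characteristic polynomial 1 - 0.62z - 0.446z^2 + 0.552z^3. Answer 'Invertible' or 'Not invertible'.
\text{Invertible}

The MA(q) characteristic polynomial is P(z) = 1 - 0.62z - 0.446z^2 + 0.552z^3.
Invertibility requires all roots to lie outside the unit circle, i.e. |z| > 1 for every root.
Degree 3: look for a simple real root z0 first, then factor out (1 - z/z0) and solve the remaining quadratic.
Testing z0 = -1.25: P(-1.25) = 1 + (-0.62)(-1.25) + (-0.446)(-1.25)^2 + (0.552)(-1.25)^3
  = 1 + (0.775) + (-0.696875) + (-1.078125) = 0.  So z_0 = -1.25 is a root, |z_0| = 1.25.
Divide out the factor (1 + 0.8 z) = (1 - z/z0) (since 1/z0 = -0.8):
  P(z) = (1 + 0.8 z)(1 + (-1.42) z + (0.69) z^2)
  [check: z-coef -1.42 - (-0.8) = -0.62; z^2-coef 0.69 - (-0.8)(-1.42) = -0.446; z^3-coef -(-0.8)(0.69) = 0.552.]
Remaining roots from the quadratic factor 1 + (-1.42) z + (0.69) z^2:
  Set 1 + (-1.42) z + (0.69) z^2 = 0, i.e. a z^2 + b z + c = 0 with a = 0.69, b = -1.42, c = 1.
  Discriminant D = b^2 - 4ac = (-1.42)^2 - 4*(0.69)*1 = 2.0164 - (2.76) = -0.7436.
  D < 0, so the roots are the complex-conjugate pair z = (-b +/- i sqrt(-D)) / (2a) = 1.029 +/- 0.6249i.
  For a conjugate pair |z|^2 = z * conj(z) = (product of roots) = c/a = 1/(0.69) = 1.449275, so |z| = sqrt(1.449275) = 1.2039 for both roots.
Moduli of all roots: 1.2500, 1.2039, 1.2039.
All moduli strictly greater than 1? Yes.
Verdict: Invertible.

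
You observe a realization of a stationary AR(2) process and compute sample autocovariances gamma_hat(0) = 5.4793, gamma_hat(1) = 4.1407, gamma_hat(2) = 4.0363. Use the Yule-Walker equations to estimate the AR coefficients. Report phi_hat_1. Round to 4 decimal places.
\hat\phi_{1} = 0.4640

The Yule-Walker equations for an AR(p) process read, in matrix form,
  Gamma_p phi = r_p,   with   (Gamma_p)_{ij} = gamma(|i - j|),
                       (r_p)_i = gamma(i),   i,j = 1..p.
Substitute the sample gammas (Toeplitz matrix and right-hand side of size 2):
  Gamma_p = [[5.4793, 4.1407], [4.1407, 5.4793]]
  r_p     = [4.1407, 4.0363]
Written out:
  5.4793 phi_1 + 4.1407 phi_2 = 4.1407
  4.1407 phi_1 + 5.4793 phi_2 = 4.0363
Solve by Cramer's rule:
  det = gamma(0)^2 - gamma(1)^2 = (5.4793)^2 - (4.1407)^2 = 30.02272849 - 17.14539649 = 12.877332
  phi_hat_1 = [gamma(1) gamma(0) - gamma(1) gamma(2)] / det = [(4.1407)(5.4793) - (4.1407)(4.0363)] / 12.877332 = 5.9750301 / 12.877332 = 0.464
  phi_hat_2 = [gamma(0) gamma(2) - gamma(1)^2] / det = [(5.4793)(4.0363) - (4.1407)^2] / 12.877332 = 4.9707021 / 12.877332 = 0.386
So phi_hat = [0.4640, 0.3860].
Therefore phi_hat_1 = 0.4640.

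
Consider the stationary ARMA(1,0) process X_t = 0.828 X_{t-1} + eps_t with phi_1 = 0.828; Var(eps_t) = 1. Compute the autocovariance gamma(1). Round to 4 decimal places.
\gamma(1) = 2.6335

Multiply the model equation by X_{t-k} and take expectations. With theta_0 = psi_0 = 1 and psi_j the MA(infinity) weights, this gives
  gamma(k) - sum_i phi_i gamma(k-i) = c_k,
  c_k = sigma^2 * sum_{j=k..q} theta_j psi_{j-k}   (c_k = 0 for k > q),
using gamma(-m) = gamma(m).
Pure AR (q = 0): c_0 = sigma^2 = 1, c_k = 0 for k >= 1.
Equations for k = 0 and k = 1 (AR order 1):
  gamma(0) = phi_1 gamma(1) + c_0
  gamma(1) = phi_1 gamma(0) + c_1
Substituting the second into the first: gamma(0) (1 - phi_1^2) = c_0 + phi_1 c_1, so
  gamma(0) = c_0 / (1 - phi_1^2) = 1 / (1 - (0.828)^2) = 1 / 0.314416 = 3.1805.
  gamma(1) = phi_1 gamma(0) = (0.828)(3.1805) = 2.633454.
Therefore gamma(1) = 2.6335 (to 4 decimal places).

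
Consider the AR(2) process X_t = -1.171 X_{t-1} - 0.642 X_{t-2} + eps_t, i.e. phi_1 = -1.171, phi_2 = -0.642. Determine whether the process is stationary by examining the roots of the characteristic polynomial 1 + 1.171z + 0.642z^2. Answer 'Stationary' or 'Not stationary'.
\text{Stationary}

The AR(p) characteristic polynomial is P(z) = 1 + 1.171z + 0.642z^2.
Stationarity requires all roots to lie outside the unit circle, i.e. |z| > 1 for every root.
Set 1 + (1.171) z + (0.642) z^2 = 0, i.e. a z^2 + b z + c = 0 with a = 0.642, b = 1.171, c = 1.
Discriminant D = b^2 - 4ac = (1.171)^2 - 4*(0.642)*1 = 1.371241 - (2.568) = -1.196759.
D < 0, so the roots are the complex-conjugate pair z = (-b +/- i sqrt(-D)) / (2a) = -0.912 +/- 0.852i.
For a conjugate pair |z|^2 = z * conj(z) = (product of roots) = c/a = 1/(0.642) = 1.557632, so |z| = sqrt(1.557632) = 1.2481 for both roots.
Moduli of all roots: 1.2481, 1.2481.
All moduli strictly greater than 1? Yes.
Verdict: Stationary.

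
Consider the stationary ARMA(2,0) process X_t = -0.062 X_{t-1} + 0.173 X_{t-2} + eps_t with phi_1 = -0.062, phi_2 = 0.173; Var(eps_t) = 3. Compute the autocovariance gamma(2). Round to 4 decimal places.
\gamma(2) = 0.5525

Multiply the model equation by X_{t-k} and take expectations. With theta_0 = psi_0 = 1 and psi_j the MA(infinity) weights, this gives
  gamma(k) - sum_i phi_i gamma(k-i) = c_k,
  c_k = sigma^2 * sum_{j=k..q} theta_j psi_{j-k}   (c_k = 0 for k > q),
using gamma(-m) = gamma(m).
Pure AR (q = 0): c_0 = sigma^2 = 3, c_k = 0 for k >= 1.
Equations for k = 0, 1, 2 (AR order 2, c_2 = 0):
  (E0) gamma(0) = phi_1 gamma(1) + phi_2 gamma(2) + c_0
  (E1) gamma(1) = phi_1 gamma(0) + phi_2 gamma(1) + c_1
  (E2) gamma(2) = phi_1 gamma(1) + phi_2 gamma(0)
From (E1): gamma(1) = A gamma(0) + B with
  A = phi_1 / (1 - phi_2) = -0.062 / 0.827 = -0.07497,   B = c_1 / (1 - phi_2) = 0 / 0.827 = 0.
Insert (E2) into (E0): gamma(0) (1 - phi_2^2) = phi_1 (1 + phi_2) gamma(1) + c_0.
  phi_1 (1 + phi_2) = (-0.062)(1.173) = -0.072726,   1 - phi_2^2 = 0.970071.
Replace gamma(1) by A gamma(0) + B and collect gamma(0):
  gamma(0) [0.970071 - (-0.072726)(-0.07497)] = c_0 = 3
  gamma(0) * 0.964619 = 3
  gamma(0) = 3 / 0.964619 = 3.110037.
  gamma(1) = A gamma(0) = (-0.07497)(3.110037) = -0.233159.
  gamma(2) = phi_1 gamma(1) + phi_2 gamma(0) = (-0.062)(-0.233159) + (0.173)(3.110037) = 0.552492.
Therefore gamma(2) = 0.5525 (to 4 decimal places).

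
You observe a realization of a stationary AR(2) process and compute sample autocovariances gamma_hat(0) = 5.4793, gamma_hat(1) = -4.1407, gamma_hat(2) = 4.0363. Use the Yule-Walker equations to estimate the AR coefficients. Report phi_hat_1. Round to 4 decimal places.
\hat\phi_{1} = -0.4640

The Yule-Walker equations for an AR(p) process read, in matrix form,
  Gamma_p phi = r_p,   with   (Gamma_p)_{ij} = gamma(|i - j|),
                       (r_p)_i = gamma(i),   i,j = 1..p.
Substitute the sample gammas (Toeplitz matrix and right-hand side of size 2):
  Gamma_p = [[5.4793, -4.1407], [-4.1407, 5.4793]]
  r_p     = [-4.1407, 4.0363]
Written out:
  5.4793 phi_1 - 4.1407 phi_2 = -4.1407
  -4.1407 phi_1 + 5.4793 phi_2 = 4.0363
Solve by Cramer's rule:
  det = gamma(0)^2 - gamma(1)^2 = (5.4793)^2 - (-4.1407)^2 = 30.02272849 - 17.14539649 = 12.877332
  phi_hat_1 = [gamma(1) gamma(0) - gamma(1) gamma(2)] / det = [(-4.1407)(5.4793) - (-4.1407)(4.0363)] / 12.877332 = -5.9750301 / 12.877332 = -0.464
  phi_hat_2 = [gamma(0) gamma(2) - gamma(1)^2] / det = [(5.4793)(4.0363) - (-4.1407)^2] / 12.877332 = 4.9707021 / 12.877332 = 0.386
So phi_hat = [-0.4640, 0.3860].
Therefore phi_hat_1 = -0.4640.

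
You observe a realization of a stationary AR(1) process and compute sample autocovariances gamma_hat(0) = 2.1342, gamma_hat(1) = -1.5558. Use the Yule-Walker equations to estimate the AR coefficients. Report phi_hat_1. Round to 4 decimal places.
\hat\phi_{1} = -0.7290

The Yule-Walker equations for an AR(p) process read, in matrix form,
  Gamma_p phi = r_p,   with   (Gamma_p)_{ij} = gamma(|i - j|),
                       (r_p)_i = gamma(i),   i,j = 1..p.
Substitute the sample gammas (Toeplitz matrix and right-hand side of size 1):
  Gamma_p = [[2.1342]]
  r_p     = [-1.5558]
With p = 1 this is the single equation gamma(0) phi_1 = gamma(1):
  phi_hat_1 = gamma(1) / gamma(0) = -1.5558 / 2.1342 = -0.7290.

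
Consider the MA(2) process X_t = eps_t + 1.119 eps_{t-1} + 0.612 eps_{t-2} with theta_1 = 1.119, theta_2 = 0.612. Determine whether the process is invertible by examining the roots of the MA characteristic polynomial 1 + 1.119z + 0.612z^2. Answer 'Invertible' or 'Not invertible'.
\text{Invertible}

The MA(q) characteristic polynomial is P(z) = 1 + 1.119z + 0.612z^2.
Invertibility requires all roots to lie outside the unit circle, i.e. |z| > 1 for every root.
Set 1 + (1.119) z + (0.612) z^2 = 0, i.e. a z^2 + b z + c = 0 with a = 0.612, b = 1.119, c = 1.
Discriminant D = b^2 - 4ac = (1.119)^2 - 4*(0.612)*1 = 1.252161 - (2.448) = -1.195839.
D < 0, so the roots are the complex-conjugate pair z = (-b +/- i sqrt(-D)) / (2a) = -0.9142 +/- 0.8934i.
For a conjugate pair |z|^2 = z * conj(z) = (product of roots) = c/a = 1/(0.612) = 1.633987, so |z| = sqrt(1.633987) = 1.2783 for both roots.
Moduli of all roots: 1.2783, 1.2783.
All moduli strictly greater than 1? Yes.
Verdict: Invertible.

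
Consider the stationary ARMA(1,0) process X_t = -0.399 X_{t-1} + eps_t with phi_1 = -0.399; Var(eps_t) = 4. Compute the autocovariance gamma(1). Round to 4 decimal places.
\gamma(1) = -1.8982

Multiply the model equation by X_{t-k} and take expectations. With theta_0 = psi_0 = 1 and psi_j the MA(infinity) weights, this gives
  gamma(k) - sum_i phi_i gamma(k-i) = c_k,
  c_k = sigma^2 * sum_{j=k..q} theta_j psi_{j-k}   (c_k = 0 for k > q),
using gamma(-m) = gamma(m).
Pure AR (q = 0): c_0 = sigma^2 = 4, c_k = 0 for k >= 1.
Equations for k = 0 and k = 1 (AR order 1):
  gamma(0) = phi_1 gamma(1) + c_0
  gamma(1) = phi_1 gamma(0) + c_1
Substituting the second into the first: gamma(0) (1 - phi_1^2) = c_0 + phi_1 c_1, so
  gamma(0) = c_0 / (1 - phi_1^2) = 4 / (1 - (-0.399)^2) = 4 / 0.840799 = 4.75738.
  gamma(1) = phi_1 gamma(0) = (-0.399)(4.75738) = -1.898194.
Therefore gamma(1) = -1.8982 (to 4 decimal places).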